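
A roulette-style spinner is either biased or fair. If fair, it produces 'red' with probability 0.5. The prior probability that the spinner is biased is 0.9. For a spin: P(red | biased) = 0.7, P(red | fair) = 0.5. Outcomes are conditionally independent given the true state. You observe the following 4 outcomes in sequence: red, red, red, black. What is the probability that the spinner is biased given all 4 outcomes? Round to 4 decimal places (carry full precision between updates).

Apply Bayes' rule sequentially, carrying P(biased) forward.
After 'red': P(biased) = 0.7·0.9000 / (0.7·0.9000 + 0.5·0.1000) ≈ 0.9265
After 'red': P(biased) = 0.7·0.9265 / (0.7·0.9265 + 0.5·0.0735) ≈ 0.9464
After 'red': P(biased) = 0.7·0.9464 / (0.7·0.9464 + 0.5·0.0536) ≈ 0.9611
After 'black': P(biased) = 0.3·0.9611 / (0.3·0.9611 + 0.5·0.0389) ≈ 0.9368

0.9368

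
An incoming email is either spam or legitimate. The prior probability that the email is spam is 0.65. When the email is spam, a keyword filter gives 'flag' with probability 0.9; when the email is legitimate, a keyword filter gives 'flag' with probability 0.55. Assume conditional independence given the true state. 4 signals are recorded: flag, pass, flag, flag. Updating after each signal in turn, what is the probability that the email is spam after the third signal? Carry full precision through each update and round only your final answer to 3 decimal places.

Apply Bayes' rule sequentially, carrying P(spam) forward.
After 'flag': P(spam) = 0.9·0.6500 / (0.9·0.6500 + 0.55·0.3500) ≈ 0.7524
After 'pass': P(spam) = 0.1·0.7524 / (0.1·0.7524 + 0.45·0.2476) ≈ 0.4031
After 'flag': P(spam) = 0.9·0.4031 / (0.9·0.4031 + 0.55·0.5969) ≈ 0.5250

0.525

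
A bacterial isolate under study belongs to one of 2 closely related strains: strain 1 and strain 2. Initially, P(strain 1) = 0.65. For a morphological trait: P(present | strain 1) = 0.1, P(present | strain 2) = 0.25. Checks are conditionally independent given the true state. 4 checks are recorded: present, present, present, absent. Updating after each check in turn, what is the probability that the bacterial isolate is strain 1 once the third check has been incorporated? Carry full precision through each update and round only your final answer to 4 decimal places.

After 'present': P(strain 1) = 0.1·0.6500 / (0.1·0.6500 + 0.25·0.3500) ≈ 0.4262
After 'present': P(strain 1) = 0.1·0.4262 / (0.1·0.4262 + 0.25·0.5738) ≈ 0.2291
After 'present': P(strain 1) = 0.1·0.2291 / (0.1·0.2291 + 0.25·0.7709) ≈ 0.1062

0.1062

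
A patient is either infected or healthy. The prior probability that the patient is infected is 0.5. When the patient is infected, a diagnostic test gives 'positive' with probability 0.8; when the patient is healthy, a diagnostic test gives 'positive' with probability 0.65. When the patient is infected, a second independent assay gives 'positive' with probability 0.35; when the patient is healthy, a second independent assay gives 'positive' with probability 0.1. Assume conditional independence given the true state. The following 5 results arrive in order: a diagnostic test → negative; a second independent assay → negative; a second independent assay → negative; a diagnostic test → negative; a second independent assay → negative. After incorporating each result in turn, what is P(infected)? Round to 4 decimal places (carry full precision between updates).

After a diagnostic test='negative': P(infected) = 0.2·0.5000 / (0.2·0.5000 + 0.35·0.5000) ≈ 0.3636
After a second independent assay='negative': P(infected) = 0.65·0.3636 / (0.65·0.3636 + 0.9·0.6364) ≈ 0.2921
After a second independent assay='negative': P(infected) = 0.65·0.2921 / (0.65·0.2921 + 0.9·0.7079) ≈ 0.2296
After a diagnostic test='negative': P(infected) = 0.2·0.2296 / (0.2·0.2296 + 0.35·0.7704) ≈ 0.1455
After a second independent assay='negative': P(infected) = 0.65·0.1455 / (0.65·0.1455 + 0.9·0.8545) ≈ 0.1095

0.1095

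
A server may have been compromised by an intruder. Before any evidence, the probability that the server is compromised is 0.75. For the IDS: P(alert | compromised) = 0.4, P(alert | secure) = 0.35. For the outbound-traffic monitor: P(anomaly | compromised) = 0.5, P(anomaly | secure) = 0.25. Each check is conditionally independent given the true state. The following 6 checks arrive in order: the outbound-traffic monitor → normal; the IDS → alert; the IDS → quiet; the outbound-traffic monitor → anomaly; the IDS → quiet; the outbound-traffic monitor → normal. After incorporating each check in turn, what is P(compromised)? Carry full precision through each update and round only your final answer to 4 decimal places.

0.7220

Apply Bayes' rule sequentially, carrying P(compromised) forward.
After the outbound-traffic monitor='normal': P(compromised) = 0.5·0.7500 / (0.5·0.7500 + 0.75·0.2500) ≈ 0.6667
After the IDS='alert': P(compromised) = 0.4·0.6667 / (0.4·0.6667 + 0.35·0.3333) ≈ 0.6957
After the IDS='quiet': P(compromised) = 0.6·0.6957 / (0.6·0.6957 + 0.65·0.3043) ≈ 0.6784
After the outbound-traffic monitor='anomaly': P(compromised) = 0.5·0.6784 / (0.5·0.6784 + 0.25·0.3216) ≈ 0.8084
After the IDS='quiet': P(compromised) = 0.6·0.8084 / (0.6·0.8084 + 0.65·0.1916) ≈ 0.7957
After the outbound-traffic monitor='normal': P(compromised) = 0.5·0.7957 / (0.5·0.7957 + 0.75·0.2043) ≈ 0.7220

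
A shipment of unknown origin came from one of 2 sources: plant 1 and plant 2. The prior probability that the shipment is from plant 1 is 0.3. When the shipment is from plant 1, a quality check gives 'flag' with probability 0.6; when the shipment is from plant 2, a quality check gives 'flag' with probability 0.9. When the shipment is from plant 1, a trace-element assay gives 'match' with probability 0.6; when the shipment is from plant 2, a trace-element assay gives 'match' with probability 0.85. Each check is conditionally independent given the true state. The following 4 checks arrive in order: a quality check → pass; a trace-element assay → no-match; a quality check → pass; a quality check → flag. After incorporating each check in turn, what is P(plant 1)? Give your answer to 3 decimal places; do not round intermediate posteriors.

After a quality check='pass': P(plant 1) = 0.4·0.3000 / (0.4·0.3000 + 0.1·0.7000) ≈ 0.6316
After a trace-element assay='no-match': P(plant 1) = 0.4·0.6316 / (0.4·0.6316 + 0.15·0.3684) ≈ 0.8205
After a quality check='pass': P(plant 1) = 0.4·0.8205 / (0.4·0.8205 + 0.1·0.1795) ≈ 0.9481
After a quality check='flag': P(plant 1) = 0.6·0.9481 / (0.6·0.9481 + 0.9·0.0519) ≈ 0.9242

0.924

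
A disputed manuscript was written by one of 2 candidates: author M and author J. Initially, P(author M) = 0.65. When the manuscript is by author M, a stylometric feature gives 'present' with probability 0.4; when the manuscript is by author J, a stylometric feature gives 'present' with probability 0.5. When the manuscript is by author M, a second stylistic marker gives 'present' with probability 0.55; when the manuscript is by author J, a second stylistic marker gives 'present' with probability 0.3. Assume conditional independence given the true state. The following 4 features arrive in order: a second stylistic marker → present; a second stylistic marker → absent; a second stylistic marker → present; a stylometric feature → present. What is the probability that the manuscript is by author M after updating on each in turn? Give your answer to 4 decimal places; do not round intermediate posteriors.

0.7625

Each posterior becomes the prior for the next update.
After a second stylistic marker='present': P(author M) = 0.55·0.6500 / (0.55·0.6500 + 0.3·0.3500) ≈ 0.7730
After a second stylistic marker='absent': P(author M) = 0.45·0.7730 / (0.45·0.7730 + 0.7·0.2270) ≈ 0.6864
After a second stylistic marker='present': P(author M) = 0.55·0.6864 / (0.55·0.6864 + 0.3·0.3136) ≈ 0.8005
After a stylometric feature='present': P(author M) = 0.4·0.8005 / (0.4·0.8005 + 0.5·0.1995) ≈ 0.7625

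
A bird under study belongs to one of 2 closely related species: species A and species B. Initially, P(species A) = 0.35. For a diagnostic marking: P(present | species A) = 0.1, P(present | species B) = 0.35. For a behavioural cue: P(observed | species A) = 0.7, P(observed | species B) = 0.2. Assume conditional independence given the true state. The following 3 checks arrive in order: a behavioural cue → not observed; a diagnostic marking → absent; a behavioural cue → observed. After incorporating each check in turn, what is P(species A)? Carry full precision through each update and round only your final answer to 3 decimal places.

0.495

After a behavioural cue='not observed': P(species A) = 0.3·0.3500 / (0.3·0.3500 + 0.8·0.6500) ≈ 0.1680
After a diagnostic marking='absent': P(species A) = 0.9·0.1680 / (0.9·0.1680 + 0.65·0.8320) ≈ 0.2185
After a behavioural cue='observed': P(species A) = 0.7·0.2185 / (0.7·0.2185 + 0.2·0.7815) ≈ 0.4946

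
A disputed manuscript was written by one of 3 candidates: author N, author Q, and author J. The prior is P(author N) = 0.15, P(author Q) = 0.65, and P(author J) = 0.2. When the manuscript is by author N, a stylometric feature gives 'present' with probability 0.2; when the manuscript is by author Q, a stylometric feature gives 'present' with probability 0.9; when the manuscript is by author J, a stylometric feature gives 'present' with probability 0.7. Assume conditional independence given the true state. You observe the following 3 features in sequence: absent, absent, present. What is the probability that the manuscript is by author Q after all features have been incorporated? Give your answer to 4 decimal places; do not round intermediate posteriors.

After 'absent': normaliser = 0.8·0.1500 + 0.1·0.6500 + 0.3·0.2000; P(author N) ≈ 0.4898, P(author Q) ≈ 0.2653, P(author J) ≈ 0.2449
After 'absent': normaliser = 0.8·0.4898 + 0.1·0.2653 + 0.3·0.2449; P(author N) ≈ 0.7967, P(author Q) ≈ 0.0539, P(author J) ≈ 0.1494
After 'present': normaliser = 0.2·0.7967 + 0.9·0.0539 + 0.7·0.1494; P(author N) ≈ 0.5100, P(author Q) ≈ 0.1554, P(author J) ≈ 0.3347

0.1554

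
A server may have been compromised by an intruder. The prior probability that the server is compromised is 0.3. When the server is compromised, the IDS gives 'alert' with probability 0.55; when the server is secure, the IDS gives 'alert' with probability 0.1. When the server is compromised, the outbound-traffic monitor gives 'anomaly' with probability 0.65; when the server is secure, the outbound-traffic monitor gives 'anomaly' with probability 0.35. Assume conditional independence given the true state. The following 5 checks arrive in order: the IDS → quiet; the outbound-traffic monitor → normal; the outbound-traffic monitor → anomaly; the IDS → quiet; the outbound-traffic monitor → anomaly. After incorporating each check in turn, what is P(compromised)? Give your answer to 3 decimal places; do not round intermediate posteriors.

0.166

After the IDS='quiet': P(compromised) = 0.45·0.3000 / (0.45·0.3000 + 0.9·0.7000) ≈ 0.1765
After the outbound-traffic monitor='normal': P(compromised) = 0.35·0.1765 / (0.35·0.1765 + 0.65·0.8235) ≈ 0.1034
After the outbound-traffic monitor='anomaly': P(compromised) = 0.65·0.1034 / (0.65·0.1034 + 0.35·0.8966) ≈ 0.1765
After the IDS='quiet': P(compromised) = 0.45·0.1765 / (0.45·0.1765 + 0.9·0.8235) ≈ 0.0968
After the outbound-traffic monitor='anomaly': P(compromised) = 0.65·0.0968 / (0.65·0.0968 + 0.35·0.9032) ≈ 0.1660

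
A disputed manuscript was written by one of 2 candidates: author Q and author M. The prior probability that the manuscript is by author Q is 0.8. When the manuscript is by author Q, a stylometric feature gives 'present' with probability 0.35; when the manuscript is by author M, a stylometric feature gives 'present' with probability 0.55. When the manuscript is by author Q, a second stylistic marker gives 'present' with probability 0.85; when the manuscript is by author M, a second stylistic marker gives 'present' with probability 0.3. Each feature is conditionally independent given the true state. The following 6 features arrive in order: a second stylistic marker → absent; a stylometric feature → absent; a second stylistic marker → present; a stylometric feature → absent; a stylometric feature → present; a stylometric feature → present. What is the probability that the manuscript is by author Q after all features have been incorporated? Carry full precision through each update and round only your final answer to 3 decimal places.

After a second stylistic marker='absent': P(author Q) = 0.15·0.8000 / (0.15·0.8000 + 0.7·0.2000) ≈ 0.4615
After a stylometric feature='absent': P(author Q) = 0.65·0.4615 / (0.65·0.4615 + 0.45·0.5385) ≈ 0.5532
After a second stylistic marker='present': P(author Q) = 0.85·0.5532 / (0.85·0.5532 + 0.3·0.4468) ≈ 0.7782
After a stylometric feature='absent': P(author Q) = 0.65·0.7782 / (0.65·0.7782 + 0.45·0.2218) ≈ 0.8352
After a stylometric feature='present': P(author Q) = 0.35·0.8352 / (0.35·0.8352 + 0.55·0.1648) ≈ 0.7633
After a stylometric feature='present': P(author Q) = 0.35·0.7633 / (0.35·0.7633 + 0.55·0.2367) ≈ 0.6723

0.672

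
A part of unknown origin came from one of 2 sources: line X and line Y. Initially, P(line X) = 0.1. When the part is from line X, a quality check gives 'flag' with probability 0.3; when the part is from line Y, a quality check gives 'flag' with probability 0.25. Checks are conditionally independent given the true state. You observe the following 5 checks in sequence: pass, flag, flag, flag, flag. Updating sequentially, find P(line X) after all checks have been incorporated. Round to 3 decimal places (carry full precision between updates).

After 'pass': P(line X) = 0.7·0.1000 / (0.7·0.1000 + 0.75·0.9000) ≈ 0.0940
After 'flag': P(line X) = 0.3·0.0940 / (0.3·0.0940 + 0.25·0.9060) ≈ 0.1107
After 'flag': P(line X) = 0.3·0.1107 / (0.3·0.1107 + 0.25·0.8893) ≈ 0.1299
After 'flag': P(line X) = 0.3·0.1299 / (0.3·0.1299 + 0.25·0.8701) ≈ 0.1520
After 'flag': P(line X) = 0.3·0.1520 / (0.3·0.1520 + 0.25·0.8480) ≈ 0.1770

0.177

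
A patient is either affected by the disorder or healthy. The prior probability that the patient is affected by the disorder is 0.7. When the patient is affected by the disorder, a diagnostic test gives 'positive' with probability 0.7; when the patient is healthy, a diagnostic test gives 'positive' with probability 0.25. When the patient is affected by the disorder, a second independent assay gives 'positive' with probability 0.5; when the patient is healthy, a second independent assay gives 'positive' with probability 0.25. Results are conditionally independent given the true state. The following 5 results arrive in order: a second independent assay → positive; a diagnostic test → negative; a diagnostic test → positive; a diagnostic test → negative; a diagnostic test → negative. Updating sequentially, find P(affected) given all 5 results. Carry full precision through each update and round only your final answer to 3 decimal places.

0.455

After a second independent assay='positive': P(affected) = 0.5·0.7000 / (0.5·0.7000 + 0.25·0.3000) ≈ 0.8235
After a diagnostic test='negative': P(affected) = 0.3·0.8235 / (0.3·0.8235 + 0.75·0.1765) ≈ 0.6512
After a diagnostic test='positive': P(affected) = 0.7·0.6512 / (0.7·0.6512 + 0.25·0.3488) ≈ 0.8394
After a diagnostic test='negative': P(affected) = 0.3·0.8394 / (0.3·0.8394 + 0.75·0.1606) ≈ 0.6764
After a diagnostic test='negative': P(affected) = 0.3·0.6764 / (0.3·0.6764 + 0.75·0.3236) ≈ 0.4554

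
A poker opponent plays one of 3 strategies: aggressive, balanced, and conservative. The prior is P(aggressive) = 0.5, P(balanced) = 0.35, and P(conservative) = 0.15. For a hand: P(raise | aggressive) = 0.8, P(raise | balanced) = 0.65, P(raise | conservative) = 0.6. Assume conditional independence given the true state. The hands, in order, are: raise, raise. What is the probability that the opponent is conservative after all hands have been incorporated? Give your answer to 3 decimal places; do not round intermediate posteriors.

After 'raise': normaliser = 0.8·0.5000 + 0.65·0.3500 + 0.6·0.1500; P(aggressive) ≈ 0.5575, P(balanced) ≈ 0.3171, P(conservative) ≈ 0.1254
After 'raise': normaliser = 0.8·0.5575 + 0.65·0.3171 + 0.6·0.1254; P(aggressive) ≈ 0.6132, P(balanced) ≈ 0.2834, P(conservative) ≈ 0.1035

0.103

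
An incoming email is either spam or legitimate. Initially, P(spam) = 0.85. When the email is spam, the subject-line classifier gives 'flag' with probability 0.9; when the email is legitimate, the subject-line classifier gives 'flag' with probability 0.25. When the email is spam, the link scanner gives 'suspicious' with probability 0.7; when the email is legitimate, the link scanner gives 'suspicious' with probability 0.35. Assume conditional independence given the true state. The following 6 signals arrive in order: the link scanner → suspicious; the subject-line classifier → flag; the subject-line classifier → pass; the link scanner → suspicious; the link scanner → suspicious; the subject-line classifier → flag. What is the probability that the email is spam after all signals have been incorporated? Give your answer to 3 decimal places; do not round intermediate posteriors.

After the link scanner='suspicious': P(spam) = 0.7·0.8500 / (0.7·0.8500 + 0.35·0.1500) ≈ 0.9189
After the subject-line classifier='flag': P(spam) = 0.9·0.9189 / (0.9·0.9189 + 0.25·0.0811) ≈ 0.9761
After the subject-line classifier='pass': P(spam) = 0.1·0.9761 / (0.1·0.9761 + 0.75·0.0239) ≈ 0.8447
After the link scanner='suspicious': P(spam) = 0.7·0.8447 / (0.7·0.8447 + 0.35·0.1553) ≈ 0.9158
After the link scanner='suspicious': P(spam) = 0.7·0.9158 / (0.7·0.9158 + 0.35·0.0842) ≈ 0.9561
After the subject-line classifier='flag': P(spam) = 0.9·0.9561 / (0.9·0.9561 + 0.25·0.0439) ≈ 0.9874

0.987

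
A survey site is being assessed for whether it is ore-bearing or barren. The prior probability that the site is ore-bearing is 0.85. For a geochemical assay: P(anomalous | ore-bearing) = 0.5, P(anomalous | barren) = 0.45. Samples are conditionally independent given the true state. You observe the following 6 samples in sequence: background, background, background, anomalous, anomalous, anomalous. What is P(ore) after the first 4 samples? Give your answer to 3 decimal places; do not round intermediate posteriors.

0.825

After 'background': P(ore) = 0.5·0.8500 / (0.5·0.8500 + 0.55·0.1500) ≈ 0.8374
After 'background': P(ore) = 0.5·0.8374 / (0.5·0.8374 + 0.55·0.1626) ≈ 0.8240
After 'background': P(ore) = 0.5·0.8240 / (0.5·0.8240 + 0.55·0.1760) ≈ 0.8098
After 'anomalous': P(ore) = 0.5·0.8098 / (0.5·0.8098 + 0.45·0.1902) ≈ 0.8255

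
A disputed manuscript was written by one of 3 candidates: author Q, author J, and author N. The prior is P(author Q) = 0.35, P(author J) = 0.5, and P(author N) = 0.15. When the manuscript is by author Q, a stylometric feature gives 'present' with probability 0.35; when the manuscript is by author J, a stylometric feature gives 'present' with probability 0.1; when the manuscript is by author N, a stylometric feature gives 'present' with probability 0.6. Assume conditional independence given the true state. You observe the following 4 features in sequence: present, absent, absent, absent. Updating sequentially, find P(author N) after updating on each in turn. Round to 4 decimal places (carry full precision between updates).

0.0759

After 'present': normaliser = 0.35·0.3500 + 0.1·0.5000 + 0.6·0.1500; P(author Q) ≈ 0.4667, P(author J) ≈ 0.1905, P(author N) ≈ 0.3429
After 'absent': normaliser = 0.65·0.4667 + 0.9·0.1905 + 0.4·0.3429; P(author Q) ≈ 0.4957, P(author J) ≈ 0.2802, P(author N) ≈ 0.2241
After 'absent': normaliser = 0.65·0.4957 + 0.9·0.2802 + 0.4·0.2241; P(author Q) ≈ 0.4853, P(author J) ≈ 0.3797, P(author N) ≈ 0.1350
After 'absent': normaliser = 0.65·0.4853 + 0.9·0.3797 + 0.4·0.1350; P(author Q) ≈ 0.4435, P(author J) ≈ 0.4805, P(author N) ≈ 0.0759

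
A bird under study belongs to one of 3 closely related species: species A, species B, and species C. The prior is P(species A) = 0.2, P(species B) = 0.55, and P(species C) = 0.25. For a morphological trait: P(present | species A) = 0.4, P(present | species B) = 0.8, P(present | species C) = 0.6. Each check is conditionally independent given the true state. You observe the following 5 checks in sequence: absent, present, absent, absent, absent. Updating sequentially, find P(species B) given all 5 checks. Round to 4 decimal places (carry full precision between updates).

Each posterior becomes the prior for the next update.
After 'absent': normaliser = 0.6·0.2000 + 0.2·0.5500 + 0.4·0.2500; P(species A) ≈ 0.3636, P(species B) ≈ 0.3333, P(species C) ≈ 0.3030
After 'present': normaliser = 0.4·0.3636 + 0.8·0.3333 + 0.6·0.3030; P(species A) ≈ 0.2449, P(species B) ≈ 0.4490, P(species C) ≈ 0.3061
After 'absent': normaliser = 0.6·0.2449 + 0.2·0.4490 + 0.4·0.3061; P(species A) ≈ 0.4091, P(species B) ≈ 0.2500, P(species C) ≈ 0.3409
After 'absent': normaliser = 0.6·0.4091 + 0.2·0.2500 + 0.4·0.3409; P(species A) ≈ 0.5684, P(species B) ≈ 0.1158, P(species C) ≈ 0.3158
After 'absent': normaliser = 0.6·0.5684 + 0.2·0.1158 + 0.4·0.3158; P(species A) ≈ 0.6953, P(species B) ≈ 0.0472, P(species C) ≈ 0.2575

0.0472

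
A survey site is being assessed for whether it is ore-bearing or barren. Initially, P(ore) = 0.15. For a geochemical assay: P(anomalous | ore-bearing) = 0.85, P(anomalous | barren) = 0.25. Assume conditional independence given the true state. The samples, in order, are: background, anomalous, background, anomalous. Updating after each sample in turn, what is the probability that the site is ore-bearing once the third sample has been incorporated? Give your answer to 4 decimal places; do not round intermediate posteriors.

After 'background': P(ore) = 0.15·0.1500 / (0.15·0.1500 + 0.75·0.8500) ≈ 0.0341
After 'anomalous': P(ore) = 0.85·0.0341 / (0.85·0.0341 + 0.25·0.9659) ≈ 0.1071
After 'background': P(ore) = 0.15·0.1071 / (0.15·0.1071 + 0.75·0.8929) ≈ 0.0234

0.0234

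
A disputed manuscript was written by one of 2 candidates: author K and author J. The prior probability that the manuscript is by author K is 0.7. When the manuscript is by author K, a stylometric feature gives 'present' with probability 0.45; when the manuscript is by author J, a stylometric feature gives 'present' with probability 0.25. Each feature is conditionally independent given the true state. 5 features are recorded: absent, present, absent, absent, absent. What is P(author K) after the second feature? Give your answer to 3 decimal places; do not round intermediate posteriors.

0.755

After 'absent': P(author K) = 0.55·0.7000 / (0.55·0.7000 + 0.75·0.3000) ≈ 0.6311
After 'present': P(author K) = 0.45·0.6311 / (0.45·0.6311 + 0.25·0.3689) ≈ 0.7549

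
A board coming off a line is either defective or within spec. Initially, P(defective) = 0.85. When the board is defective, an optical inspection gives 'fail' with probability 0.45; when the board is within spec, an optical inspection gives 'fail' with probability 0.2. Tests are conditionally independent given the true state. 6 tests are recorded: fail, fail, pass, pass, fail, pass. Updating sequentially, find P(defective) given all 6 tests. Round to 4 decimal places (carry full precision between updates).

0.9545

After 'fail': P(defective) = 0.45·0.8500 / (0.45·0.8500 + 0.2·0.1500) ≈ 0.9273
After 'fail': P(defective) = 0.45·0.9273 / (0.45·0.9273 + 0.2·0.0727) ≈ 0.9663
After 'pass': P(defective) = 0.55·0.9663 / (0.55·0.9663 + 0.8·0.0337) ≈ 0.9517
After 'pass': P(defective) = 0.55·0.9517 / (0.55·0.9517 + 0.8·0.0483) ≈ 0.9313
After 'fail': P(defective) = 0.45·0.9313 / (0.45·0.9313 + 0.2·0.0687) ≈ 0.9683
After 'pass': P(defective) = 0.55·0.9683 / (0.55·0.9683 + 0.8·0.0317) ≈ 0.9545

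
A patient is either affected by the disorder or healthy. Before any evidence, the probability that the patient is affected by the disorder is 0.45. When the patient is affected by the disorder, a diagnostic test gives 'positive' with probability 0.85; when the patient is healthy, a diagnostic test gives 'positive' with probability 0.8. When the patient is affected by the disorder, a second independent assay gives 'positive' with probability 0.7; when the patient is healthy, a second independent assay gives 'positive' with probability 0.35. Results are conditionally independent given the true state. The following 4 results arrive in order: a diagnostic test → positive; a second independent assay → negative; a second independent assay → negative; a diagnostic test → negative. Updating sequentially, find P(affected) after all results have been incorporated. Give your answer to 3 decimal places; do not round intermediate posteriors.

0.122

After a diagnostic test='positive': P(affected) = 0.85·0.4500 / (0.85·0.4500 + 0.8·0.5500) ≈ 0.4650
After a second independent assay='negative': P(affected) = 0.3·0.4650 / (0.3·0.4650 + 0.65·0.5350) ≈ 0.2863
After a second independent assay='negative': P(affected) = 0.3·0.2863 / (0.3·0.2863 + 0.65·0.7137) ≈ 0.1562
After a diagnostic test='negative': P(affected) = 0.15·0.1562 / (0.15·0.1562 + 0.2·0.8438) ≈ 0.1219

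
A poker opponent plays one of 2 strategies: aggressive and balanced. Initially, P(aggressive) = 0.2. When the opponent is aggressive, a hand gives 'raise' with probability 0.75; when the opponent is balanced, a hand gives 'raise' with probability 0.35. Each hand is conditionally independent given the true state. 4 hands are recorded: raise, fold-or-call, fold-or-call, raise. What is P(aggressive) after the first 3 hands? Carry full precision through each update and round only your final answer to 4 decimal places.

After 'raise': P(aggressive) = 0.75·0.2000 / (0.75·0.2000 + 0.35·0.8000) ≈ 0.3488
After 'fold-or-call': P(aggressive) = 0.25·0.3488 / (0.25·0.3488 + 0.65·0.6512) ≈ 0.1708
After 'fold-or-call': P(aggressive) = 0.25·0.1708 / (0.25·0.1708 + 0.65·0.8292) ≈ 0.0734

0.0734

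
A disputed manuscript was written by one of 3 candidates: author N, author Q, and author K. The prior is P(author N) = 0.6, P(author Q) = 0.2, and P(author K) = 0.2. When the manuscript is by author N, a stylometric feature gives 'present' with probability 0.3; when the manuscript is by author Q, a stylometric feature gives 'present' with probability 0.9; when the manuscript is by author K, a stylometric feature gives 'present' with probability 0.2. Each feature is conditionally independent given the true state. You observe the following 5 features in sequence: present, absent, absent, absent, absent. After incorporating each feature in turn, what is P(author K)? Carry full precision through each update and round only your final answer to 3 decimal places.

0.275

After 'present': normaliser = 0.3·0.6000 + 0.9·0.2000 + 0.2·0.2000; P(author N) ≈ 0.4500, P(author Q) ≈ 0.4500, P(author K) ≈ 0.1000
After 'absent': normaliser = 0.7·0.4500 + 0.1·0.4500 + 0.8·0.1000; P(author N) ≈ 0.7159, P(author Q) ≈ 0.1023, P(author K) ≈ 0.1818
After 'absent': normaliser = 0.7·0.7159 + 0.1·0.1023 + 0.8·0.1818; P(author N) ≈ 0.7630, P(author Q) ≈ 0.0156, P(author K) ≈ 0.2215
After 'absent': normaliser = 0.7·0.7630 + 0.1·0.0156 + 0.8·0.2215; P(author N) ≈ 0.7493, P(author Q) ≈ 0.0022, P(author K) ≈ 0.2485
After 'absent': normaliser = 0.7·0.7493 + 0.1·0.0022 + 0.8·0.2485; P(author N) ≈ 0.7249, P(author Q) ≈ 0.0003, P(author K) ≈ 0.2748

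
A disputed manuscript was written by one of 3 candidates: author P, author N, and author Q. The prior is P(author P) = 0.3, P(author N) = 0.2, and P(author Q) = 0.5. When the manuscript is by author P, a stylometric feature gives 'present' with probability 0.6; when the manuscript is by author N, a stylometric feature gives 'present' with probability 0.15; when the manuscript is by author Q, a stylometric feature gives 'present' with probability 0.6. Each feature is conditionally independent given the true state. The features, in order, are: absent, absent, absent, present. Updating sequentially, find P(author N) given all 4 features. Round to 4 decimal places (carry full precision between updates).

After 'absent': normaliser = 0.4·0.3000 + 0.85·0.2000 + 0.4·0.5000; P(author P) ≈ 0.2449, P(author N) ≈ 0.3469, P(author Q) ≈ 0.4082
After 'absent': normaliser = 0.4·0.2449 + 0.85·0.3469 + 0.4·0.4082; P(author P) ≈ 0.1761, P(author N) ≈ 0.5303, P(author Q) ≈ 0.2936
After 'absent': normaliser = 0.4·0.1761 + 0.85·0.5303 + 0.4·0.2936; P(author P) ≈ 0.1103, P(author N) ≈ 0.7058, P(author Q) ≈ 0.1839
After 'present': normaliser = 0.6·0.1103 + 0.15·0.7058 + 0.6·0.1839; P(author P) ≈ 0.2344, P(author N) ≈ 0.3749, P(author Q) ≈ 0.3907

0.3749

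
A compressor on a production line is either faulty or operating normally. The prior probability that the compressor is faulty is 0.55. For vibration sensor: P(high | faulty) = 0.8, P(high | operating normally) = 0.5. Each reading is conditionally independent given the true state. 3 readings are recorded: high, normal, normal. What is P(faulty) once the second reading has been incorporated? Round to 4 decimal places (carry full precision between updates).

0.4389

Apply Bayes' rule sequentially, carrying P(faulty) forward.
After 'high': P(faulty) = 0.8·0.5500 / (0.8·0.5500 + 0.5·0.4500) ≈ 0.6617
After 'normal': P(faulty) = 0.2·0.6617 / (0.2·0.6617 + 0.5·0.3383) ≈ 0.4389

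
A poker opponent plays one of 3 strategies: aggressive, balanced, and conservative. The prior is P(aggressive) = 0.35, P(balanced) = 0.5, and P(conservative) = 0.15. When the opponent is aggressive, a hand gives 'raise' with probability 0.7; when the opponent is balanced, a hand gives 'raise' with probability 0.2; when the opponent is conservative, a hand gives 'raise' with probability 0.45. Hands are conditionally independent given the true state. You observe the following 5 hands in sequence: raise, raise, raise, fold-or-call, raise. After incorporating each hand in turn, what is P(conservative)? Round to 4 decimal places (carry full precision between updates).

After 'raise': normaliser = 0.7·0.3500 + 0.2·0.5000 + 0.45·0.1500; P(aggressive) ≈ 0.5939, P(balanced) ≈ 0.2424, P(conservative) ≈ 0.1636
After 'raise': normaliser = 0.7·0.5939 + 0.2·0.2424 + 0.45·0.1636; P(aggressive) ≈ 0.7730, P(balanced) ≈ 0.0901, P(conservative) ≈ 0.1369
After 'raise': normaliser = 0.7·0.7730 + 0.2·0.0901 + 0.45·0.1369; P(aggressive) ≈ 0.8717, P(balanced) ≈ 0.0290, P(conservative) ≈ 0.0993
After 'fold-or-call': normaliser = 0.3·0.8717 + 0.8·0.0290 + 0.55·0.0993; P(aggressive) ≈ 0.7707, P(balanced) ≈ 0.0685, P(conservative) ≈ 0.1609
After 'raise': normaliser = 0.7·0.7707 + 0.2·0.0685 + 0.45·0.1609; P(aggressive) ≈ 0.8624, P(balanced) ≈ 0.0219, P(conservative) ≈ 0.1157

0.1157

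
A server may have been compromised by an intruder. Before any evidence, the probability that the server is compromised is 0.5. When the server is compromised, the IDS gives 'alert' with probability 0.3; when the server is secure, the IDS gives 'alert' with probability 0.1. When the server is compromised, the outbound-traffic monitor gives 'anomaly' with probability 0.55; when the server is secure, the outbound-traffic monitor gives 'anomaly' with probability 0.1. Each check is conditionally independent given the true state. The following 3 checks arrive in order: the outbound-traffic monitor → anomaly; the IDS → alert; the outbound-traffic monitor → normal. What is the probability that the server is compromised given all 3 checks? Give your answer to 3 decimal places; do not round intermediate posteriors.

After the outbound-traffic monitor='anomaly': P(compromised) = 0.55·0.5000 / (0.55·0.5000 + 0.1·0.5000) ≈ 0.8462
After the IDS='alert': P(compromised) = 0.3·0.8462 / (0.3·0.8462 + 0.1·0.1538) ≈ 0.9429
After the outbound-traffic monitor='normal': P(compromised) = 0.45·0.9429 / (0.45·0.9429 + 0.9·0.0571) ≈ 0.8919

0.892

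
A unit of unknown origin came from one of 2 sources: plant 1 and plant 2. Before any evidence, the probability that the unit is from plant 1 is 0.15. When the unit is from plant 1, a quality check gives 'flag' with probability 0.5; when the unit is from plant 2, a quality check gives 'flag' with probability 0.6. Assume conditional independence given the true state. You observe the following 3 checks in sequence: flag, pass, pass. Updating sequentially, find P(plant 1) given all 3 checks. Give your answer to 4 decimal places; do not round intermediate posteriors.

0.1868

Each posterior becomes the prior for the next update.
After 'flag': P(plant 1) = 0.5·0.1500 / (0.5·0.1500 + 0.6·0.8500) ≈ 0.1282
After 'pass': P(plant 1) = 0.5·0.1282 / (0.5·0.1282 + 0.4·0.8718) ≈ 0.1553
After 'pass': P(plant 1) = 0.5·0.1553 / (0.5·0.1553 + 0.4·0.8447) ≈ 0.1868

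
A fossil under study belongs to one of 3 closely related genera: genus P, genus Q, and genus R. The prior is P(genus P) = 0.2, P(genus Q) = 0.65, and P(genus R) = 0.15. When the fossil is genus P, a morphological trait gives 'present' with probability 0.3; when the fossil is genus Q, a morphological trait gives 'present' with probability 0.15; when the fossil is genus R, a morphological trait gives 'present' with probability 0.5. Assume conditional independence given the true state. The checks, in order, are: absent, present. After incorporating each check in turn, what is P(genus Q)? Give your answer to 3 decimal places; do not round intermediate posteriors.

After 'absent': normaliser = 0.7·0.2000 + 0.85·0.6500 + 0.5·0.1500; P(genus P) ≈ 0.1824, P(genus Q) ≈ 0.7199, P(genus R) ≈ 0.0977
After 'present': normaliser = 0.3·0.1824 + 0.15·0.7199 + 0.5·0.0977; P(genus P) ≈ 0.2587, P(genus Q) ≈ 0.5104, P(genus R) ≈ 0.2309

0.510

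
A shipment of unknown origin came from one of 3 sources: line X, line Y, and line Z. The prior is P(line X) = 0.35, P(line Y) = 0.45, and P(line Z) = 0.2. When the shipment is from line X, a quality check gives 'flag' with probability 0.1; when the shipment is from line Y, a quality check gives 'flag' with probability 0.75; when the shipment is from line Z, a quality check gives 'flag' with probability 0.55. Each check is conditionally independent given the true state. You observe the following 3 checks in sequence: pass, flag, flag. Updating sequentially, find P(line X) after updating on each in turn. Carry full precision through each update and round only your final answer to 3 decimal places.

0.034

After 'pass': normaliser = 0.9·0.3500 + 0.25·0.4500 + 0.45·0.2000; P(line X) ≈ 0.6087, P(line Y) ≈ 0.2174, P(line Z) ≈ 0.1739
After 'flag': normaliser = 0.1·0.6087 + 0.75·0.2174 + 0.55·0.1739; P(line X) ≈ 0.1905, P(line Y) ≈ 0.5102, P(line Z) ≈ 0.2993
After 'flag': normaliser = 0.1·0.1905 + 0.75·0.5102 + 0.55·0.2993; P(line X) ≈ 0.0336, P(line Y) ≈ 0.6757, P(line Z) ≈ 0.2907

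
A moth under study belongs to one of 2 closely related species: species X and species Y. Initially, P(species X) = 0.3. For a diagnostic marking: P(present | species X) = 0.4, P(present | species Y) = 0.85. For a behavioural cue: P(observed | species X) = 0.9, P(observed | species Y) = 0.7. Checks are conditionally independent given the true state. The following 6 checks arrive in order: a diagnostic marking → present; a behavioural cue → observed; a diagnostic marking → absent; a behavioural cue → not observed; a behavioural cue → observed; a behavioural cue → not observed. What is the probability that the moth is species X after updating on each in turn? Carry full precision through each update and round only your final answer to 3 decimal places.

0.129

After a diagnostic marking='present': P(species X) = 0.4·0.3000 / (0.4·0.3000 + 0.85·0.7000) ≈ 0.1678
After a behavioural cue='observed': P(species X) = 0.9·0.1678 / (0.9·0.1678 + 0.7·0.8322) ≈ 0.2059
After a diagnostic marking='absent': P(species X) = 0.6·0.2059 / (0.6·0.2059 + 0.15·0.7941) ≈ 0.5091
After a behavioural cue='not observed': P(species X) = 0.1·0.5091 / (0.1·0.5091 + 0.3·0.4909) ≈ 0.2569
After a behavioural cue='observed': P(species X) = 0.9·0.2569 / (0.9·0.2569 + 0.7·0.7431) ≈ 0.3077
After a behavioural cue='not observed': P(species X) = 0.1·0.3077 / (0.1·0.3077 + 0.3·0.6923) ≈ 0.1291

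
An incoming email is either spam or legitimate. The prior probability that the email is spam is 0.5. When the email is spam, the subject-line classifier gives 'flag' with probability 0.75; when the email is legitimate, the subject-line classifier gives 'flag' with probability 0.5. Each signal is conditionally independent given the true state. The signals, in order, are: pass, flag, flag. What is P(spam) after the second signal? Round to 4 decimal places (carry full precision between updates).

After 'pass': P(spam) = 0.25·0.5000 / (0.25·0.5000 + 0.5·0.5000) ≈ 0.3333
After 'flag': P(spam) = 0.75·0.3333 / (0.75·0.3333 + 0.5·0.6667) ≈ 0.4286

0.4286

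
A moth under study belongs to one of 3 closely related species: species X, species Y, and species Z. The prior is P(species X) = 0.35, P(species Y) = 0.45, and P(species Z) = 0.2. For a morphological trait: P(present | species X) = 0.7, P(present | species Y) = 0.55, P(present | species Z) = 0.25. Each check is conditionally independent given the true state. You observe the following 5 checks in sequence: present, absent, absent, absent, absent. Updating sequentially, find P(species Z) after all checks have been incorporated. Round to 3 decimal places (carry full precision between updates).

After 'present': normaliser = 0.7·0.3500 + 0.55·0.4500 + 0.25·0.2000; P(species X) ≈ 0.4516, P(species Y) ≈ 0.4562, P(species Z) ≈ 0.0922
After 'absent': normaliser = 0.3·0.4516 + 0.45·0.4562 + 0.75·0.0922; P(species X) ≈ 0.3305, P(species Y) ≈ 0.5008, P(species Z) ≈ 0.1686
After 'absent': normaliser = 0.3·0.3305 + 0.45·0.5008 + 0.75·0.1686; P(species X) ≈ 0.2199, P(species Y) ≈ 0.4997, P(species Z) ≈ 0.2804
After 'absent': normaliser = 0.3·0.2199 + 0.45·0.4997 + 0.75·0.2804; P(species X) ≈ 0.1316, P(species Y) ≈ 0.4487, P(species Z) ≈ 0.4197
After 'absent': normaliser = 0.3·0.1316 + 0.45·0.4487 + 0.75·0.4197; P(species X) ≈ 0.0710, P(species Y) ≈ 0.3631, P(species Z) ≈ 0.5659

0.566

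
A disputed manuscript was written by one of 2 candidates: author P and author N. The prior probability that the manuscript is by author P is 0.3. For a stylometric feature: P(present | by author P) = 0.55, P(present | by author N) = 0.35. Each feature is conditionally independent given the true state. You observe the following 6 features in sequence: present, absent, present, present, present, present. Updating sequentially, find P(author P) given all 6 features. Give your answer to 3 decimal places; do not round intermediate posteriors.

0.740

Apply Bayes' rule sequentially, carrying P(author P) forward.
After 'present': P(author P) = 0.55·0.3000 / (0.55·0.3000 + 0.35·0.7000) ≈ 0.4024
After 'absent': P(author P) = 0.45·0.4024 / (0.45·0.4024 + 0.65·0.5976) ≈ 0.3180
After 'present': P(author P) = 0.55·0.3180 / (0.55·0.3180 + 0.35·0.6820) ≈ 0.4229
After 'present': P(author P) = 0.55·0.4229 / (0.55·0.4229 + 0.35·0.5771) ≈ 0.5352
After 'present': P(author P) = 0.55·0.5352 / (0.55·0.5352 + 0.35·0.4648) ≈ 0.6440
After 'present': P(author P) = 0.55·0.6440 / (0.55·0.6440 + 0.35·0.3560) ≈ 0.7398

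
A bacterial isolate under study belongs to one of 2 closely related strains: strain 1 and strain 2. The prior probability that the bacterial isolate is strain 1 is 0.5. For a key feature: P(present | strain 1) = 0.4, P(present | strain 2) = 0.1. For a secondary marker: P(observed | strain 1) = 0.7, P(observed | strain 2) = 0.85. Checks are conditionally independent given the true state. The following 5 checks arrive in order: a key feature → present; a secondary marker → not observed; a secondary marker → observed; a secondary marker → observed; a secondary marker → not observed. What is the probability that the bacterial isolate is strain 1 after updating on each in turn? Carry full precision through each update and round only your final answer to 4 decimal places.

0.9156

After a key feature='present': P(strain 1) = 0.4·0.5000 / (0.4·0.5000 + 0.1·0.5000) ≈ 0.8000
After a secondary marker='not observed': P(strain 1) = 0.3·0.8000 / (0.3·0.8000 + 0.15·0.2000) ≈ 0.8889
After a secondary marker='observed': P(strain 1) = 0.7·0.8889 / (0.7·0.8889 + 0.85·0.1111) ≈ 0.8682
After a secondary marker='observed': P(strain 1) = 0.7·0.8682 / (0.7·0.8682 + 0.85·0.1318) ≈ 0.8444
After a secondary marker='not observed': P(strain 1) = 0.3·0.8444 / (0.3·0.8444 + 0.15·0.1556) ≈ 0.9156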